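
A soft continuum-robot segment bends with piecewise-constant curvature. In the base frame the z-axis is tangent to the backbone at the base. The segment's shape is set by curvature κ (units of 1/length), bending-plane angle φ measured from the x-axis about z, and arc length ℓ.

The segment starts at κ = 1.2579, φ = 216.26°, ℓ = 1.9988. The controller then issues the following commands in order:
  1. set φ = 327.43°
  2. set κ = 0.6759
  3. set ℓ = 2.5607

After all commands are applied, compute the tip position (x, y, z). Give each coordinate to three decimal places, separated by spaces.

1.445 -0.923 1.461

initial: κ=1.2579, φ=216.26°, ℓ=1.9988
cmd 1: set φ=327.43° → (κ,φ,ℓ)=(1.2579,327.43°,1.9988) → tip=(1.2124,-0.7744,0.4666)
cmd 2: set κ=0.6759 → (κ,φ,ℓ)=(0.6759,327.43°,1.9988) → tip=(0.9750,-0.6228,1.4439)
cmd 3: set ℓ=2.5607 → (κ,φ,ℓ)=(0.6759,327.43°,2.5607) → tip=(1.4455,-0.9233,1.4606)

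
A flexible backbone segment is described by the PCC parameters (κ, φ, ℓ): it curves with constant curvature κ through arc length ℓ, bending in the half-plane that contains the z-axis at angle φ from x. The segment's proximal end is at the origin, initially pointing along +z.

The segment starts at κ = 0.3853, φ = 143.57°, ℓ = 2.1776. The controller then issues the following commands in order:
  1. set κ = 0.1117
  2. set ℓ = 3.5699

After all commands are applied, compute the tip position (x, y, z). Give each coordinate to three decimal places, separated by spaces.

initial: κ=0.3853, φ=143.57°, ℓ=2.1776
cmd 1: set κ=0.1117 → (κ,φ,ℓ)=(0.1117,143.57°,2.1776) → tip=(-0.2120,0.1565,2.1562)
cmd 2: set ℓ=3.5699 → (κ,φ,ℓ)=(0.1117,143.57°,3.5699) → tip=(-0.5651,0.4171,3.4760)

-0.565 0.417 3.476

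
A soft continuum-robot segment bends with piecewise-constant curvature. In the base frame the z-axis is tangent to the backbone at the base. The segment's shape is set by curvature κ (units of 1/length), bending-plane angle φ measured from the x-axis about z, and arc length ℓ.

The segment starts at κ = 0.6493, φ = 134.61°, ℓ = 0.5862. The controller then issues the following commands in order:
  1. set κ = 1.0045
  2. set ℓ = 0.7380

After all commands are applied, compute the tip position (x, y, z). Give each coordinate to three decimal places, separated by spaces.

-0.183 0.186 0.672

initial: κ=0.6493, φ=134.61°, ℓ=0.5862
cmd 1: set κ=1.0045 → (κ,φ,ℓ)=(1.0045,134.61°,0.5862) → tip=(-0.1177,0.1194,0.5529)
cmd 2: set ℓ=0.7380 → (κ,φ,ℓ)=(1.0045,134.61°,0.7380) → tip=(-0.1835,0.1860,0.6722)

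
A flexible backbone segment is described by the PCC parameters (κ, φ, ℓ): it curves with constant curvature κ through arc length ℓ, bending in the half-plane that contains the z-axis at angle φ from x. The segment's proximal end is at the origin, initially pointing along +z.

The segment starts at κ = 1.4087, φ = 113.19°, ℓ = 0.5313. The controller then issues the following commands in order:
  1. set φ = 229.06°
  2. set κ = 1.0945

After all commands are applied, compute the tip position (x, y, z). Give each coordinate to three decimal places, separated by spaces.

initial: κ=1.4087, φ=113.19°, ℓ=0.5313
cmd 1: set φ=229.06° → (κ,φ,ℓ)=(1.4087,229.06°,0.5313) → tip=(-0.1243,-0.1433,0.4831)
cmd 2: set κ=1.0945 → (κ,φ,ℓ)=(1.0945,229.06°,0.5313) → tip=(-0.0984,-0.1134,0.5019)

-0.098 -0.113 0.502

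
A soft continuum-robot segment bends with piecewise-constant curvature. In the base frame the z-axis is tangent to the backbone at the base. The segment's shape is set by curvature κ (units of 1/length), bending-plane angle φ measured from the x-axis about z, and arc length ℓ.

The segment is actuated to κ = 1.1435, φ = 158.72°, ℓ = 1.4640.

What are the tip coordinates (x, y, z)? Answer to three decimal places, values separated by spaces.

θ = κ·ℓ = 1.1435 × 1.4640 = 1.67408 rad
ρ = (1 − cos θ)/κ = (1 − -0.10310)/1.1435 = 0.96467
z = sin θ / κ = 0.99467/1.1435 = 0.86985
x = ρ cos φ = 0.96467 × cos(158.72°) = -0.89890
y = ρ sin φ = 0.96467 × sin(158.72°) = 0.35011

-0.899 0.350 0.870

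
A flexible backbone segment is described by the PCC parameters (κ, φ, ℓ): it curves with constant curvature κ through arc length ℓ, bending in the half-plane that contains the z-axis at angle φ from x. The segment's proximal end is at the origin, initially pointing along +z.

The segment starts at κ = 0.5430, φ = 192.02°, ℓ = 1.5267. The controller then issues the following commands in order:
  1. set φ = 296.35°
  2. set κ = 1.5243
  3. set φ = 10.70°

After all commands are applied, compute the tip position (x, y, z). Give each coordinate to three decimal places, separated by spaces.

1.087 0.205 0.477

initial: κ=0.5430, φ=192.02°, ℓ=1.5267
cmd 1: set φ=296.35° → (κ,φ,ℓ)=(0.5430,296.35°,1.5267) → tip=(0.2652,-0.5353,1.3577)
cmd 2: set κ=1.5243 → (κ,φ,ℓ)=(1.5243,296.35°,1.5267) → tip=(0.4910,-0.9913,0.4772)
cmd 3: set φ=10.70° → (κ,φ,ℓ)=(1.5243,10.70°,1.5267) → tip=(1.0870,0.2054,0.4772)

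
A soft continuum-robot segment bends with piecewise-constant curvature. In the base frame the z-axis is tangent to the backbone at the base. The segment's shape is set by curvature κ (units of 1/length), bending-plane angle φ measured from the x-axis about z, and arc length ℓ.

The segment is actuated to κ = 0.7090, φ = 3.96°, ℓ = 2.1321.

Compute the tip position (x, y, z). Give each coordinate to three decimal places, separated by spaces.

θ = κ·ℓ = 0.7090 × 2.1321 = 1.51166 rad
ρ = (1 − cos θ)/κ = (1 − 0.05910)/0.7090 = 1.32708
z = sin θ / κ = 0.99825/0.7090 = 1.40797
x = ρ cos φ = 1.32708 × cos(3.96°) = 1.32391
y = ρ sin φ = 1.32708 × sin(3.96°) = 0.09165

1.324 0.092 1.408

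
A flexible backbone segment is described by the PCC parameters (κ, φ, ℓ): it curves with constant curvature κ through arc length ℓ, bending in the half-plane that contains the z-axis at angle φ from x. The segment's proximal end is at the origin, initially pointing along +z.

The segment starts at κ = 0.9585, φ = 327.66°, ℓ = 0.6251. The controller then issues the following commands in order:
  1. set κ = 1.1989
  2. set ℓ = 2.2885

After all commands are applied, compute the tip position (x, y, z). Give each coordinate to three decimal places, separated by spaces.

initial: κ=0.9585, φ=327.66°, ℓ=0.6251
cmd 1: set κ=1.1989 → (κ,φ,ℓ)=(1.1989,327.66°,0.6251) → tip=(0.1888,-0.1195,0.5682)
cmd 2: set ℓ=2.2885 → (κ,φ,ℓ)=(1.1989,327.66°,2.2885) → tip=(1.3544,-0.8575,0.3232)

1.354 -0.858 0.323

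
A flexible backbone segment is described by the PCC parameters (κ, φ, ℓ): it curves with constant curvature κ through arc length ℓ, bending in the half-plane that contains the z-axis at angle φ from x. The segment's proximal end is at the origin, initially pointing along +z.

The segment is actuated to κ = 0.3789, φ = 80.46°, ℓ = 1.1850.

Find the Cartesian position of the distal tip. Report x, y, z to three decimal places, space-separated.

θ = κ·ℓ = 0.3789 × 1.1850 = 0.44900 rad
ρ = (1 − cos θ)/κ = (1 − 0.90088)/0.3789 = 0.26159
z = sin θ / κ = 0.43406/0.3789 = 1.14558
x = ρ cos φ = 0.26159 × cos(80.46°) = 0.04336
y = ρ sin φ = 0.26159 × sin(80.46°) = 0.25797

0.043 0.258 1.146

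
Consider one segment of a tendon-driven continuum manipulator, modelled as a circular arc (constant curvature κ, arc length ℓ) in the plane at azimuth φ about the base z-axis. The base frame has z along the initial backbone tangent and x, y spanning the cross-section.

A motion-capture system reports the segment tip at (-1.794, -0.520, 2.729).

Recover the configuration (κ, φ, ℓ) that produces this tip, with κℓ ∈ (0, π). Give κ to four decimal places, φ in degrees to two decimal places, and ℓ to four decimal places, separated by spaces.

0.3416 196.16 3.5142

ρ = √(x²+y²) = √(-1.794² + -0.520²) = 1.86784
φ = atan2(y, x) mod 360° = atan2(-0.520, -1.794) = 196.1645°
|p|² = ρ² + z² = 1.86784² + 2.729² = 10.93628
κ = 2ρ / |p|² = 2×1.86784 / 10.93628 = 0.34159
θ = 2·atan2(ρ, z) = 2·atan2(1.86784, 2.729) = 1.20042 rad
ℓ = θ/κ = 1.20042/0.34159 = 3.51424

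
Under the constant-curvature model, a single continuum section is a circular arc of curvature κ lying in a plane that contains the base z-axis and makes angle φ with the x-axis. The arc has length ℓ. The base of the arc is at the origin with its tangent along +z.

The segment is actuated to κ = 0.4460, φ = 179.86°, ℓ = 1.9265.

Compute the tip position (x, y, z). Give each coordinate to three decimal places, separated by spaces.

-0.778 0.002 1.698

θ = κ·ℓ = 0.4460 × 1.9265 = 0.85922 rad
ρ = (1 − cos θ)/κ = (1 − 0.65303)/0.4460 = 0.77796
z = sin θ / κ = 0.75733/0.4460 = 1.69806
x = ρ cos φ = 0.77796 × cos(179.86°) = -0.77796
y = ρ sin φ = 0.77796 × sin(179.86°) = 0.00190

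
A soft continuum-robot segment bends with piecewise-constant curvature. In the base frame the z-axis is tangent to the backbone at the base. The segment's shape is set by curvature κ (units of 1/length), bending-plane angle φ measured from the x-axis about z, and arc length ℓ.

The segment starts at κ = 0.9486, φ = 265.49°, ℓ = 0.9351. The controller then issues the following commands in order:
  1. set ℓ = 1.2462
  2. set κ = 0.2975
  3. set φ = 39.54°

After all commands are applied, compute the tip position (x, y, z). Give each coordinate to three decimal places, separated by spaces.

initial: κ=0.9486, φ=265.49°, ℓ=0.9351
cmd 1: set ℓ=1.2462 → (κ,φ,ℓ)=(0.9486,265.49°,1.2462) → tip=(-0.0515,-0.6527,0.9756)
cmd 2: set κ=0.2975 → (κ,φ,ℓ)=(0.2975,265.49°,1.2462) → tip=(-0.0180,-0.2277,1.2178)
cmd 3: set φ=39.54° → (κ,φ,ℓ)=(0.2975,39.54°,1.2462) → tip=(0.1761,0.1454,1.2178)

0.176 0.145 1.218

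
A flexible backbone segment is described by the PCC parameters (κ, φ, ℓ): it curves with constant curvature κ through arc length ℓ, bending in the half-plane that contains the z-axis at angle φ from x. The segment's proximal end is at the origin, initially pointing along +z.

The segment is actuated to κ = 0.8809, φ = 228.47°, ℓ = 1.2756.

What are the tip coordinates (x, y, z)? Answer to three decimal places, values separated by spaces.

-0.427 -0.482 1.024

θ = κ·ℓ = 0.8809 × 1.2756 = 1.12368 rad
ρ = (1 − cos θ)/κ = (1 − 0.43237)/0.8809 = 0.64437
z = sin θ / κ = 0.90170/0.8809 = 1.02361
x = ρ cos φ = 0.64437 × cos(228.47°) = -0.42723
y = ρ sin φ = 0.64437 × sin(228.47°) = -0.48238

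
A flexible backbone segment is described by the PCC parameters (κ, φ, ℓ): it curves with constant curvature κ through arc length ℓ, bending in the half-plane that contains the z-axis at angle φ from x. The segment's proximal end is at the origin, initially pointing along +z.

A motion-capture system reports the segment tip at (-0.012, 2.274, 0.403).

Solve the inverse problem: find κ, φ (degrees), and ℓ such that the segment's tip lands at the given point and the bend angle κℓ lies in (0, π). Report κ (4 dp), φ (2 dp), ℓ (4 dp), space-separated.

0.8527 90.30 3.2728

ρ = √(x²+y²) = √(-0.012² + 2.274²) = 2.27403
φ = atan2(y, x) mod 360° = atan2(2.274, -0.012) = 90.3023°
|p|² = ρ² + z² = 2.27403² + 0.403² = 5.33363
κ = 2ρ / |p|² = 2×2.27403 / 5.33363 = 0.85271
θ = 2·atan2(ρ, z) = 2·atan2(2.27403, 0.403) = 2.79080 rad
ℓ = θ/κ = 2.79080/0.85271 = 3.27284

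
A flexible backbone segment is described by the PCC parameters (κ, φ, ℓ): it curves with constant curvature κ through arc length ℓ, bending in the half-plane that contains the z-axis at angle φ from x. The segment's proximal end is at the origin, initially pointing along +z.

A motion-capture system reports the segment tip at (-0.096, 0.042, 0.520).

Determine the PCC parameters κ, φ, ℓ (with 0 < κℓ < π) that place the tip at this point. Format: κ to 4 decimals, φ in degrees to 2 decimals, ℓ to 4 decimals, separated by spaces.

ρ = √(x²+y²) = √(-0.096² + 0.042²) = 0.10479
φ = atan2(y, x) mod 360° = atan2(0.042, -0.096) = 156.3706°
|p|² = ρ² + z² = 0.10479² + 0.520² = 0.28138
κ = 2ρ / |p|² = 2×0.10479 / 0.28138 = 0.74480
θ = 2·atan2(ρ, z) = 2·atan2(0.10479, 0.520) = 0.39770 rad
ℓ = θ/κ = 0.39770/0.74480 = 0.53396

0.7448 156.37 0.5340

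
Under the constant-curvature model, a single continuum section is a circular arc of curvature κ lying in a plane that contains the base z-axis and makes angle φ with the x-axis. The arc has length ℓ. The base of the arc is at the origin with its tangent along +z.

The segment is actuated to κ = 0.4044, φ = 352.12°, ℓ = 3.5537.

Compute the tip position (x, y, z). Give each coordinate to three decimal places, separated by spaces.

θ = κ·ℓ = 0.4044 × 3.5537 = 1.43712 rad
ρ = (1 − cos θ)/κ = (1 − 0.13328)/0.4044 = 2.14322
z = sin θ / κ = 0.99108/0.4044 = 2.45074
x = ρ cos φ = 2.14322 × cos(352.12°) = 2.12298
y = ρ sin φ = 2.14322 × sin(352.12°) = -0.29383

2.123 -0.294 2.451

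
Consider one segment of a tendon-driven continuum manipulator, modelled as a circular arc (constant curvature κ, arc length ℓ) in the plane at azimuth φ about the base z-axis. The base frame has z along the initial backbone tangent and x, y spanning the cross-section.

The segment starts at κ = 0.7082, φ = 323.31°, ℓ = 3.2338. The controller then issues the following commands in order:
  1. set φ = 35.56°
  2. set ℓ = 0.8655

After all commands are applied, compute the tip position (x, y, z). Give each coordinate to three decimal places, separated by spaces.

0.209 0.149 0.812

initial: κ=0.7082, φ=323.31°, ℓ=3.2338
cmd 1: set φ=35.56° → (κ,φ,ℓ)=(0.7082,35.56°,3.2338) → tip=(1.9056,1.3623,1.0621)
cmd 2: set ℓ=0.8655 → (κ,φ,ℓ)=(0.7082,35.56°,0.8655) → tip=(0.2091,0.1495,0.8123)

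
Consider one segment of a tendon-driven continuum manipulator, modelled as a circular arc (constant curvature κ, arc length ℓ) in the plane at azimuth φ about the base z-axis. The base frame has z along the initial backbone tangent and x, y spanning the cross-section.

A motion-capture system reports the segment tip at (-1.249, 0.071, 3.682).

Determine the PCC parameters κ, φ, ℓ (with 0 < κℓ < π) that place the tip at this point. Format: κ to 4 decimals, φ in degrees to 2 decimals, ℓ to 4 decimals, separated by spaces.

ρ = √(x²+y²) = √(-1.249² + 0.071²) = 1.25102
φ = atan2(y, x) mod 360° = atan2(0.071, -1.249) = 176.7465°
|p|² = ρ² + z² = 1.25102² + 3.682² = 15.12217
κ = 2ρ / |p|² = 2×1.25102 / 15.12217 = 0.16545
θ = 2·atan2(ρ, z) = 2·atan2(1.25102, 3.682) = 0.65506 rad
ℓ = θ/κ = 0.65506/0.16545 = 3.95913

0.1655 176.75 3.9591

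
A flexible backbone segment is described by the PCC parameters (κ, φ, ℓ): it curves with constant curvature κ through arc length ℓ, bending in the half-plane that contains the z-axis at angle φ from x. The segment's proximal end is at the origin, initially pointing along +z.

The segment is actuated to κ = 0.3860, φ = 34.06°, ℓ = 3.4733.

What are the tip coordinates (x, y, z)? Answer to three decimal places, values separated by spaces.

θ = κ·ℓ = 0.3860 × 3.4733 = 1.34069 rad
ρ = (1 − cos θ)/κ = (1 − 0.22808)/0.3860 = 1.99980
z = sin θ / κ = 0.97364/0.3860 = 2.52239
x = ρ cos φ = 1.99980 × cos(34.06°) = 1.65674
y = ρ sin φ = 1.99980 × sin(34.06°) = 1.12001

1.657 1.120 2.522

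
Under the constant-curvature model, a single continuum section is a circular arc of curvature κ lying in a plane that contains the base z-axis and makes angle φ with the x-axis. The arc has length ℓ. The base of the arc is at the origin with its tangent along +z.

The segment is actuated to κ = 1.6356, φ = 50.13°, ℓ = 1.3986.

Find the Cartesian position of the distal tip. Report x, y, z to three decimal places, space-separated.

0.649 0.778 0.461

θ = κ·ℓ = 1.6356 × 1.3986 = 2.28755 rad
ρ = (1 − cos θ)/κ = (1 − -0.65694)/1.6356 = 1.01305
z = sin θ / κ = 0.75394/1.6356 = 0.46096
x = ρ cos φ = 1.01305 × cos(50.13°) = 0.64941
y = ρ sin φ = 1.01305 × sin(50.13°) = 0.77751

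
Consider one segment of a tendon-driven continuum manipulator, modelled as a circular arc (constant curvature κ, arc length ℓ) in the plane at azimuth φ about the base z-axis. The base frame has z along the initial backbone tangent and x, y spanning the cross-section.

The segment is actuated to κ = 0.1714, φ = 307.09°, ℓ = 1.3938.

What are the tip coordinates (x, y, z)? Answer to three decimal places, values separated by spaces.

0.100 -0.132 1.381

θ = κ·ℓ = 0.1714 × 1.3938 = 0.23890 rad
ρ = (1 − cos θ)/κ = (1 − 0.97160)/0.1714 = 0.16570
z = sin θ / κ = 0.23663/0.1714 = 1.38058
x = ρ cos φ = 0.16570 × cos(307.09°) = 0.09993
y = ρ sin φ = 0.16570 × sin(307.09°) = -0.13217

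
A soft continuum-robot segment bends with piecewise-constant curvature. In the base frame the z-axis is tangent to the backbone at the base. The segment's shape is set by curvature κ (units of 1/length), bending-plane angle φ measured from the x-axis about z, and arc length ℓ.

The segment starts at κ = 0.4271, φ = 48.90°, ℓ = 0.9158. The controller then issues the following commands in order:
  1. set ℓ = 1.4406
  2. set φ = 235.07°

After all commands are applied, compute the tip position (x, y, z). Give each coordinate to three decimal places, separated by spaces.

initial: κ=0.4271, φ=48.90°, ℓ=0.9158
cmd 1: set ℓ=1.4406 → (κ,φ,ℓ)=(0.4271,48.90°,1.4406) → tip=(0.2823,0.3236,1.3514)
cmd 2: set φ=235.07° → (κ,φ,ℓ)=(0.4271,235.07°,1.4406) → tip=(-0.2459,-0.3520,1.3514)

-0.246 -0.352 1.351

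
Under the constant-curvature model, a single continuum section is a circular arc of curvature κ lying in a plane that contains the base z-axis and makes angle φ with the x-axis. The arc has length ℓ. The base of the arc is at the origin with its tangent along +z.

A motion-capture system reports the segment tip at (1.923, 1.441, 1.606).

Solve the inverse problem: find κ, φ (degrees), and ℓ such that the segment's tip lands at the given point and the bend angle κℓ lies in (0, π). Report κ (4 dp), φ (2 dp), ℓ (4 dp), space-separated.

ρ = √(x²+y²) = √(1.923² + 1.441²) = 2.40300
φ = atan2(y, x) mod 360° = atan2(1.441, 1.923) = 36.8461°
|p|² = ρ² + z² = 2.40300² + 1.606² = 8.35365
κ = 2ρ / |p|² = 2×2.40300 / 8.35365 = 0.57532
θ = 2·atan2(ρ, z) = 2·atan2(2.40300, 1.606) = 1.96328 rad
ℓ = θ/κ = 1.96328/0.57532 = 3.41252

0.5753 36.85 3.4125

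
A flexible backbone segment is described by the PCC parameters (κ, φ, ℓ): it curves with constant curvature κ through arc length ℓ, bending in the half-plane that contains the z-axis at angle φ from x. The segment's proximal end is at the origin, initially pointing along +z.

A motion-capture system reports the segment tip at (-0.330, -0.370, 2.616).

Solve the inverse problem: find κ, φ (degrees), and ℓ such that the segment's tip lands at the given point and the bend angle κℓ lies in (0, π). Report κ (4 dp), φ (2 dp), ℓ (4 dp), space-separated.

0.1399 228.27 2.6782

ρ = √(x²+y²) = √(-0.330² + -0.370²) = 0.49578
φ = atan2(y, x) mod 360° = atan2(-0.370, -0.330) = 228.2705°
|p|² = ρ² + z² = 0.49578² + 2.616² = 7.08926
κ = 2ρ / |p|² = 2×0.49578 / 7.08926 = 0.13987
θ = 2·atan2(ρ, z) = 2·atan2(0.49578, 2.616) = 0.37460 rad
ℓ = θ/κ = 0.37460/0.13987 = 2.67820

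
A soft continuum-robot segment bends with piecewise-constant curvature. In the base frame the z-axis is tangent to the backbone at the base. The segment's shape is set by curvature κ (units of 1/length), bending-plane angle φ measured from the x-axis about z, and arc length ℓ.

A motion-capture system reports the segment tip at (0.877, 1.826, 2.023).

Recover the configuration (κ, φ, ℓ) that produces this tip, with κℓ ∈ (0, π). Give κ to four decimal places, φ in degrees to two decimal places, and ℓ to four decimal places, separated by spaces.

ρ = √(x²+y²) = √(0.877² + 1.826²) = 2.02569
φ = atan2(y, x) mod 360° = atan2(1.826, 0.877) = 64.3457°
|p|² = ρ² + z² = 2.02569² + 2.023² = 8.19593
κ = 2ρ / |p|² = 2×2.02569 / 8.19593 = 0.49431
θ = 2·atan2(ρ, z) = 2·atan2(2.02569, 2.023) = 1.57212 rad
ℓ = θ/κ = 1.57212/0.49431 = 3.18041

0.4943 64.35 3.1804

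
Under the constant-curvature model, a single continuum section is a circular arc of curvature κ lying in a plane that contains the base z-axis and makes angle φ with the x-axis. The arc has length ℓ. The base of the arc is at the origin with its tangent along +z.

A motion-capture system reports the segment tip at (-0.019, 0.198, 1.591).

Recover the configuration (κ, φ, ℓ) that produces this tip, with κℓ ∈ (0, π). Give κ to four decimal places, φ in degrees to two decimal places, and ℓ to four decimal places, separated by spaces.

0.1547 95.48 1.6075

ρ = √(x²+y²) = √(-0.019² + 0.198²) = 0.19891
φ = atan2(y, x) mod 360° = atan2(0.198, -0.019) = 95.4813°
|p|² = ρ² + z² = 0.19891² + 1.591² = 2.57085
κ = 2ρ / |p|² = 2×0.19891 / 2.57085 = 0.15474
θ = 2·atan2(ρ, z) = 2·atan2(0.19891, 1.591) = 0.24875 rad
ℓ = θ/κ = 0.24875/0.15474 = 1.60753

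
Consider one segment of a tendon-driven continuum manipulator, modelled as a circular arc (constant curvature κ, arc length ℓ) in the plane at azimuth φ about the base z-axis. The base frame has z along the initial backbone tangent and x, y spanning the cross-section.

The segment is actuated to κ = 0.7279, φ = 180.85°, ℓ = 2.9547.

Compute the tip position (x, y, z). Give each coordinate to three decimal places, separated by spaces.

-2.126 -0.032 1.149

θ = κ·ℓ = 0.7279 × 2.9547 = 2.15073 rad
ρ = (1 − cos θ)/κ = (1 − -0.54797)/0.7279 = 2.12662
z = sin θ / κ = 0.83650/0.7279 = 1.14920
x = ρ cos φ = 2.12662 × cos(180.85°) = -2.12638
y = ρ sin φ = 2.12662 × sin(180.85°) = -0.03155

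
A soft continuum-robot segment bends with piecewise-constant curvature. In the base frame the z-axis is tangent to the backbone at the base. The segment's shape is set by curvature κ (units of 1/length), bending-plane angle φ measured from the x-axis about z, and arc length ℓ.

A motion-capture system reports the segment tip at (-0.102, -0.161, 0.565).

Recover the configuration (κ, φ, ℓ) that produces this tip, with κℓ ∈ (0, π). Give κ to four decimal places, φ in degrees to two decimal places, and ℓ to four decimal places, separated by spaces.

1.0721 237.64 0.6069

ρ = √(x²+y²) = √(-0.102² + -0.161²) = 0.19059
φ = atan2(y, x) mod 360° = atan2(-0.161, -0.102) = 237.6441°
|p|² = ρ² + z² = 0.19059² + 0.565² = 0.35555
κ = 2ρ / |p|² = 2×0.19059 / 0.35555 = 1.07209
θ = 2·atan2(ρ, z) = 2·atan2(0.19059, 0.565) = 0.65069 rad
ℓ = θ/κ = 0.65069/1.07209 = 0.60693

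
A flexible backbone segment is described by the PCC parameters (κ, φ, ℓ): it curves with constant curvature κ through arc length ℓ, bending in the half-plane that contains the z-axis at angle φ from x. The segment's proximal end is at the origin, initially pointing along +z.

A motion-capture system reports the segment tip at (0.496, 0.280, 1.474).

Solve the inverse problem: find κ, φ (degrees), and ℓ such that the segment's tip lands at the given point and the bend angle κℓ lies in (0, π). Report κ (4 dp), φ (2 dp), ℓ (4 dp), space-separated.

ρ = √(x²+y²) = √(0.496² + 0.280²) = 0.56958
φ = atan2(y, x) mod 360° = atan2(0.280, 0.496) = 29.4454°
|p|² = ρ² + z² = 0.56958² + 1.474² = 2.49709
κ = 2ρ / |p|² = 2×0.56958 / 2.49709 = 0.45619
θ = 2·atan2(ρ, z) = 2·atan2(0.56958, 1.474) = 0.73748 rad
ℓ = θ/κ = 0.73748/0.45619 = 1.61661

0.4562 29.45 1.6166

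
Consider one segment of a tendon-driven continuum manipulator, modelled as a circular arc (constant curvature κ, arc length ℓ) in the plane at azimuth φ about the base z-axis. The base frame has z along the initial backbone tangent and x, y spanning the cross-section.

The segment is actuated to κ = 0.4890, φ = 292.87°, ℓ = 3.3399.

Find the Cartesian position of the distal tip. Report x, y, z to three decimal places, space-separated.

0.844 -2.002 2.041

θ = κ·ℓ = 0.4890 × 3.3399 = 1.63321 rad
ρ = (1 − cos θ)/κ = (1 − -0.06237)/0.4890 = 2.17254
z = sin θ / κ = 0.99805/0.4890 = 2.04101
x = ρ cos φ = 2.17254 × cos(292.87°) = 0.84434
y = ρ sin φ = 2.17254 × sin(292.87°) = -2.00176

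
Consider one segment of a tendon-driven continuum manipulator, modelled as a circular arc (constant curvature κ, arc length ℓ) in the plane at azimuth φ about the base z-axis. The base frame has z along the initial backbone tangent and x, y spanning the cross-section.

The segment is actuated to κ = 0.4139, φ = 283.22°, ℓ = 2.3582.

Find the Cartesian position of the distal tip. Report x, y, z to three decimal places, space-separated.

θ = κ·ℓ = 0.4139 × 2.3582 = 0.97606 rad
ρ = (1 − cos θ)/κ = (1 − 0.56029)/0.4139 = 1.06236
z = sin θ / κ = 0.82830/0.4139 = 2.00120
x = ρ cos φ = 1.06236 × cos(283.22°) = 0.24295
y = ρ sin φ = 1.06236 × sin(283.22°) = -1.03420

0.243 -1.034 2.001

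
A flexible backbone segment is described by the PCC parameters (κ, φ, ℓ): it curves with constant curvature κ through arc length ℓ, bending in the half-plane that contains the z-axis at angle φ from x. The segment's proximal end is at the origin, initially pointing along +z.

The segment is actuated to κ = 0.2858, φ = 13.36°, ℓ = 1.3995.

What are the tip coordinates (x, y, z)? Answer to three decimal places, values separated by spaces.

0.269 0.064 1.362

θ = κ·ℓ = 0.2858 × 1.3995 = 0.39998 rad
ρ = (1 − cos θ)/κ = (1 − 0.92107)/0.2858 = 0.27617
z = sin θ / κ = 0.38940/0.2858 = 1.36248
x = ρ cos φ = 0.27617 × cos(13.36°) = 0.26870
y = ρ sin φ = 0.27617 × sin(13.36°) = 0.06381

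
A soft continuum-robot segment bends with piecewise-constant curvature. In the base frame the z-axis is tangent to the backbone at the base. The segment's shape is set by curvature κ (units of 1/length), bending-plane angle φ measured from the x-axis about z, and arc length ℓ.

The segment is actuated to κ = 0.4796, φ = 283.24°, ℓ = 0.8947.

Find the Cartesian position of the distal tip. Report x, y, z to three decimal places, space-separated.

θ = κ·ℓ = 0.4796 × 0.8947 = 0.42910 rad
ρ = (1 − cos θ)/κ = (1 − 0.90934)/0.4796 = 0.18903
z = sin θ / κ = 0.41605/0.4796 = 0.86750
x = ρ cos φ = 0.18903 × cos(283.24°) = 0.04329
y = ρ sin φ = 0.18903 × sin(283.24°) = -0.18401

0.043 -0.184 0.867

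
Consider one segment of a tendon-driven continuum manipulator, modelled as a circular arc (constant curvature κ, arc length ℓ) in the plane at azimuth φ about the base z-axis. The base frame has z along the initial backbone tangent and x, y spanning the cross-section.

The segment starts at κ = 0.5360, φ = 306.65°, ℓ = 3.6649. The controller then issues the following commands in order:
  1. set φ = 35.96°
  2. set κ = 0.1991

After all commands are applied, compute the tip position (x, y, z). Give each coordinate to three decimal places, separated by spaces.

initial: κ=0.5360, φ=306.65°, ℓ=3.6649
cmd 1: set φ=35.96° → (κ,φ,ℓ)=(0.5360,35.96°,3.6649) → tip=(2.0893,1.5157,1.7230)
cmd 2: set κ=0.1991 → (κ,φ,ℓ)=(0.1991,35.96°,3.6649) → tip=(1.0351,0.7509,3.3482)

1.035 0.751 3.348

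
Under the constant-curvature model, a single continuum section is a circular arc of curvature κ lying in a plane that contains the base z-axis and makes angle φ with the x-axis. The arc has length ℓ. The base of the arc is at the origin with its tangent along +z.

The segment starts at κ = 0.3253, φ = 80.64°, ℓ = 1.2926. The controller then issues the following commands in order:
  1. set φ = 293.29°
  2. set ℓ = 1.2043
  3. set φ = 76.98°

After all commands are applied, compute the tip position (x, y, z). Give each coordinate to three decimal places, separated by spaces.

0.052 0.227 1.174

initial: κ=0.3253, φ=80.64°, ℓ=1.2926
cmd 1: set φ=293.29° → (κ,φ,ℓ)=(0.3253,293.29°,1.2926) → tip=(0.1059,-0.2460,1.2548)
cmd 2: set ℓ=1.2043 → (κ,φ,ℓ)=(0.3253,293.29°,1.2043) → tip=(0.0921,-0.2139,1.1737)
cmd 3: set φ=76.98° → (κ,φ,ℓ)=(0.3253,76.98°,1.2043) → tip=(0.0525,0.2269,1.1737)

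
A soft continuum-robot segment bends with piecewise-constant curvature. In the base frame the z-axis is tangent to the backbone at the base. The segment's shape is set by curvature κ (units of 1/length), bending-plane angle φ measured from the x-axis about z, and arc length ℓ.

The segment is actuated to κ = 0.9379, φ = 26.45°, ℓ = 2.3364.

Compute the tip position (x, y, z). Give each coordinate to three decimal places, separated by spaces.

1.510 0.751 0.867

θ = κ·ℓ = 0.9379 × 2.3364 = 2.19131 rad
ρ = (1 − cos θ)/κ = (1 − -0.58145)/0.9379 = 1.68616
z = sin θ / κ = 0.81358/0.9379 = 0.86745
x = ρ cos φ = 1.68616 × cos(26.45°) = 1.50966
y = ρ sin φ = 1.68616 × sin(26.45°) = 0.75105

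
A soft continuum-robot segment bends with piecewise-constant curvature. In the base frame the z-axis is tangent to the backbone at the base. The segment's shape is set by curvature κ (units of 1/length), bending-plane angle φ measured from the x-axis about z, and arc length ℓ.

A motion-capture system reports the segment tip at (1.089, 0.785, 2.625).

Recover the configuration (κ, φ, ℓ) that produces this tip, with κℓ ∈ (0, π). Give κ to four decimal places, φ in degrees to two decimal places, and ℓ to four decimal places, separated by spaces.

0.3089 35.79 3.0611

ρ = √(x²+y²) = √(1.089² + 0.785²) = 1.34244
φ = atan2(y, x) mod 360° = atan2(0.785, 1.089) = 35.7858°
|p|² = ρ² + z² = 1.34244² + 2.625² = 8.69277
κ = 2ρ / |p|² = 2×1.34244 / 8.69277 = 0.30886
θ = 2·atan2(ρ, z) = 2·atan2(1.34244, 2.625) = 0.94546 rad
ℓ = θ/κ = 0.94546/0.30886 = 3.06110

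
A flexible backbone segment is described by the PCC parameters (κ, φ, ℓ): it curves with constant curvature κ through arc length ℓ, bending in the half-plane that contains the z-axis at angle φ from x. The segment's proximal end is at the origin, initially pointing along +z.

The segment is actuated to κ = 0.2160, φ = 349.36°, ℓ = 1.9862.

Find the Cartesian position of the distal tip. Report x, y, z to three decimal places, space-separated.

θ = κ·ℓ = 0.2160 × 1.9862 = 0.42902 rad
ρ = (1 − cos θ)/κ = (1 − 0.90937)/0.2160 = 0.41956
z = sin θ / κ = 0.41598/0.2160 = 1.92583
x = ρ cos φ = 0.41956 × cos(349.36°) = 0.41235
y = ρ sin φ = 0.41956 × sin(349.36°) = -0.07747

0.412 -0.077 1.926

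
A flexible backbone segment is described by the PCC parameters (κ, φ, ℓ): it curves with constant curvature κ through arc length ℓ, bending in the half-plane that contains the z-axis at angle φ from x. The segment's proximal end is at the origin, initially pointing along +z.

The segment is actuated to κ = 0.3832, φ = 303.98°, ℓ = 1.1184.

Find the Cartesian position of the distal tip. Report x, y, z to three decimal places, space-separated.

θ = κ·ℓ = 0.3832 × 1.1184 = 0.42857 rad
ρ = (1 − cos θ)/κ = (1 − 0.90956)/0.3832 = 0.23601
z = sin θ / κ = 0.41557/0.3832 = 1.08448
x = ρ cos φ = 0.23601 × cos(303.98°) = 0.13191
y = ρ sin φ = 0.23601 × sin(303.98°) = -0.19571

0.132 -0.196 1.084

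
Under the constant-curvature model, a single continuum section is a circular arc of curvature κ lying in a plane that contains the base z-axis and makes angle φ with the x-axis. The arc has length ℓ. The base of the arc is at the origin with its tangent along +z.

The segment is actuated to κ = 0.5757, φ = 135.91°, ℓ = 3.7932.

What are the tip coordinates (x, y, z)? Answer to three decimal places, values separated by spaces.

-1.965 1.904 1.421

θ = κ·ℓ = 0.5757 × 3.7932 = 2.18375 rad
ρ = (1 − cos θ)/κ = (1 − -0.57528)/0.5757 = 2.73629
z = sin θ / κ = 0.81796/0.5757 = 1.42080
x = ρ cos φ = 2.73629 × cos(135.91°) = -1.96533
y = ρ sin φ = 2.73629 × sin(135.91°) = 1.90388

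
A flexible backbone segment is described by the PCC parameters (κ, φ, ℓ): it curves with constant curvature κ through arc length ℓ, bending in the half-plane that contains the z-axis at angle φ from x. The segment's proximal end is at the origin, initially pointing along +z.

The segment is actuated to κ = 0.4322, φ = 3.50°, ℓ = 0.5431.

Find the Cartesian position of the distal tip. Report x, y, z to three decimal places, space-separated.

0.063 0.004 0.538

θ = κ·ℓ = 0.4322 × 0.5431 = 0.23473 rad
ρ = (1 − cos θ)/κ = (1 − 0.97258)/0.4322 = 0.06345
z = sin θ / κ = 0.23258/0.4322 = 0.53813
x = ρ cos φ = 0.06345 × cos(3.50°) = 0.06333
y = ρ sin φ = 0.06345 × sin(3.50°) = 0.00387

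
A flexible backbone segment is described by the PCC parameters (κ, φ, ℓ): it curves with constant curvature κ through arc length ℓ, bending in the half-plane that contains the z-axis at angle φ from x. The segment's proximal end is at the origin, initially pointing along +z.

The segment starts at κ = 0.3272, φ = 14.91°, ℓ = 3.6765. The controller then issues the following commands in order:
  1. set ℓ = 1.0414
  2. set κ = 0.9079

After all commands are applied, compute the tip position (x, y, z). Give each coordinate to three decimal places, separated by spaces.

0.441 0.118 0.893

initial: κ=0.3272, φ=14.91°, ℓ=3.6765
cmd 1: set ℓ=1.0414 → (κ,φ,ℓ)=(0.3272,14.91°,1.0414) → tip=(0.1698,0.0452,1.0214)
cmd 2: set κ=0.9079 → (κ,φ,ℓ)=(0.9079,14.91°,1.0414) → tip=(0.4413,0.1175,0.8930)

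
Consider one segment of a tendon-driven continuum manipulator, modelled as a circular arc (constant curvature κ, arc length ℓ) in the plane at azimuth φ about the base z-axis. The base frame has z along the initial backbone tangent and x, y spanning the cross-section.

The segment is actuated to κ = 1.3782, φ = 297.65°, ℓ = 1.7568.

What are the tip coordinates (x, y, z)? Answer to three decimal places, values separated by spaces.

θ = κ·ℓ = 1.3782 × 1.7568 = 2.42122 rad
ρ = (1 − cos θ)/κ = (1 − -0.75156)/1.3782 = 1.27090
z = sin θ / κ = 0.65966/1.3782 = 0.47864
x = ρ cos φ = 1.27090 × cos(297.65°) = 0.58979
y = ρ sin φ = 1.27090 × sin(297.65°) = -1.12577

0.590 -1.126 0.479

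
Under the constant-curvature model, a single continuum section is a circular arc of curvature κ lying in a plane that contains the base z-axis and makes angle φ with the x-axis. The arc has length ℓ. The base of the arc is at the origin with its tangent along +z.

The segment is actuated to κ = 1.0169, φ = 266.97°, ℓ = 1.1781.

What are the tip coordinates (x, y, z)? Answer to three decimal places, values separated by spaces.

θ = κ·ℓ = 1.0169 × 1.1781 = 1.19801 rad
ρ = (1 − cos θ)/κ = (1 − 0.36421)/1.0169 = 0.62522
z = sin θ / κ = 0.93132/1.0169 = 0.91584
x = ρ cos φ = 0.62522 × cos(266.97°) = -0.03305
y = ρ sin φ = 0.62522 × sin(266.97°) = -0.62435

-0.033 -0.624 0.916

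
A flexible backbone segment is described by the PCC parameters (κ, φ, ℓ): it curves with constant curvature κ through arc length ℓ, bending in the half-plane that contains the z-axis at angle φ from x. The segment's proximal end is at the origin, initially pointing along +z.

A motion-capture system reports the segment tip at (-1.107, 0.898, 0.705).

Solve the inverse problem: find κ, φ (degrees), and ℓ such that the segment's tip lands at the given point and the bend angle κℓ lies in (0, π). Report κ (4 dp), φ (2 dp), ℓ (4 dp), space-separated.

ρ = √(x²+y²) = √(-1.107² + 0.898²) = 1.42543
φ = atan2(y, x) mod 360° = atan2(0.898, -1.107) = 140.9510°
|p|² = ρ² + z² = 1.42543² + 0.705² = 2.52888
κ = 2ρ / |p|² = 2×1.42543 / 2.52888 = 1.12732
θ = 2·atan2(ρ, z) = 2·atan2(1.42543, 0.705) = 2.22298 rad
ℓ = θ/κ = 2.22298/1.12732 = 1.97191

1.1273 140.95 1.9719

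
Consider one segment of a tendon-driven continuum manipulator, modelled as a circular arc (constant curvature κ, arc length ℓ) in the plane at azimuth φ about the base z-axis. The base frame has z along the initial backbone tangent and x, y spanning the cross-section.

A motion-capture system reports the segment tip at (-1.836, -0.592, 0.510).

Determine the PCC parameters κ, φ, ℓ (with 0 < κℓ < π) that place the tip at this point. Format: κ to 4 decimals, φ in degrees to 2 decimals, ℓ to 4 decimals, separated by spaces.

ρ = √(x²+y²) = √(-1.836² + -0.592²) = 1.92908
φ = atan2(y, x) mod 360° = atan2(-0.592, -1.836) = 197.8714°
|p|² = ρ² + z² = 1.92908² + 0.510² = 3.98146
κ = 2ρ / |p|² = 2×1.92908 / 3.98146 = 0.96903
θ = 2·atan2(ρ, z) = 2·atan2(1.92908, 0.510) = 2.62467 rad
ℓ = θ/κ = 2.62467/0.96903 = 2.70855

0.9690 197.87 2.7085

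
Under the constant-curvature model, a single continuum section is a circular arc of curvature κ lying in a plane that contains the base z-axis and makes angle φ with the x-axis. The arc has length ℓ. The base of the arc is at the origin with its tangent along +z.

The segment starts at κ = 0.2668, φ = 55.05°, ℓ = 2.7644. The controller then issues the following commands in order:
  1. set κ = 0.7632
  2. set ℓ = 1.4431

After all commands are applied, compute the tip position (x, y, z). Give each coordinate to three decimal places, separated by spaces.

0.411 0.588 1.169

initial: κ=0.2668, φ=55.05°, ℓ=2.7644
cmd 1: set κ=0.7632 → (κ,φ,ℓ)=(0.7632,55.05°,2.7644) → tip=(1.1359,1.6252,1.1245)
cmd 2: set ℓ=1.4431 → (κ,φ,ℓ)=(0.7632,55.05°,1.4431) → tip=(0.4111,0.5881,1.1685)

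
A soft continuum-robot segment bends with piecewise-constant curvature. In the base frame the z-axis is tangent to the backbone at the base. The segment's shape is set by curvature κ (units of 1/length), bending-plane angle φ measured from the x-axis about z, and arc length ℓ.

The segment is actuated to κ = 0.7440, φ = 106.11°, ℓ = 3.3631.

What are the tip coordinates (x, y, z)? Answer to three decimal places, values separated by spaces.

-0.672 2.327 0.802

θ = κ·ℓ = 0.7440 × 3.3631 = 2.50215 rad
ρ = (1 − cos θ)/κ = (1 − -0.80243)/0.7440 = 2.42262
z = sin θ / κ = 0.59675/0.7440 = 0.80208
x = ρ cos φ = 2.42262 × cos(106.11°) = -0.67223
y = ρ sin φ = 2.42262 × sin(106.11°) = 2.32748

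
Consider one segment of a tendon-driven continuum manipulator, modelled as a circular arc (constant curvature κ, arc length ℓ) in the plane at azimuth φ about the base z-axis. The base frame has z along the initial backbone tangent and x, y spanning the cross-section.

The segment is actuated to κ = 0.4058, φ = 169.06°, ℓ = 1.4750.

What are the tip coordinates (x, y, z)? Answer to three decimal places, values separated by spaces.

-0.421 0.081 1.388

θ = κ·ℓ = 0.4058 × 1.4750 = 0.59856 rad
ρ = (1 − cos θ)/κ = (1 − 0.82615)/0.4058 = 0.42841
z = sin θ / κ = 0.56345/0.4058 = 1.38849
x = ρ cos φ = 0.42841 × cos(169.06°) = -0.42063
y = ρ sin φ = 0.42841 × sin(169.06°) = 0.08130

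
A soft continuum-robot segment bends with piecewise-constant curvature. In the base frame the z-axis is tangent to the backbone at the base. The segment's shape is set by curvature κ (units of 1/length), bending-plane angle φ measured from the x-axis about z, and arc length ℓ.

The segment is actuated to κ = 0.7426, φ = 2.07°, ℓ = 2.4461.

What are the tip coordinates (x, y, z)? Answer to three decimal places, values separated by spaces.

θ = κ·ℓ = 0.7426 × 2.4461 = 1.81647 rad
ρ = (1 − cos θ)/κ = (1 − -0.24321)/0.7426 = 1.67414
z = sin θ / κ = 0.96997/0.7426 = 1.30618
x = ρ cos φ = 1.67414 × cos(2.07°) = 1.67304
y = ρ sin φ = 1.67414 × sin(2.07°) = 0.06047

1.673 0.060 1.306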